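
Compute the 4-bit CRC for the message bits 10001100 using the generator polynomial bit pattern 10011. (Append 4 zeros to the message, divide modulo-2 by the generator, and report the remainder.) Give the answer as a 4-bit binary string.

1001

Append 4 zeros: 100011000000. Divide by 10011 (XOR where the leading bit is 1):
  pos 0: 10001 XOR 10011 = 00010
  pos 3: 10100 XOR 10011 = 00111
  pos 5: 11100 XOR 10011 = 01111
  pos 6: 11110 XOR 10011 = 01101
  pos 7: 11010 XOR 10011 = 01001
Remainder (last 4 bits) = 1001. This is the CRC / FCS.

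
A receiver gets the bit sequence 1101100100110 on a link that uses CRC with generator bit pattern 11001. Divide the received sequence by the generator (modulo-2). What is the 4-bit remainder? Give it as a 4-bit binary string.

1000

Modulo-2 division of 1101100100110 by 11001:
  pos 0: 11011 XOR 11001 = 00010
  pos 3: 10001 XOR 11001 = 01000
  pos 4: 10000 XOR 11001 = 01001
  pos 5: 10010 XOR 11001 = 01011
  pos 6: 10111 XOR 11001 = 01110
  pos 7: 11101 XOR 11001 = 00100
Remainder = 1000 (nonzero — an error is detected).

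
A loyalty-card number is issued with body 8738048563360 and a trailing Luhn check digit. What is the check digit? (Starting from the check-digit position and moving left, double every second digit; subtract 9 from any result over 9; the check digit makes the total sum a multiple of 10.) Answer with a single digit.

Partial digits right→left: 0 6 3 3 6 5 8 4 0 8 3 7 8
Double every second digit counting from the check-digit position (so the 1st, 3rd, 5th, ... of the partial from the right).
  doubled (with −9 where >9): 0 6 3 7 0 6 7 → sum 29
  kept as-is: 6 3 5 4 8 7 → sum 33
Total = 29 + 33 = 62.
Check digit = (10 − (62 mod 10)) mod 10 = 8.

8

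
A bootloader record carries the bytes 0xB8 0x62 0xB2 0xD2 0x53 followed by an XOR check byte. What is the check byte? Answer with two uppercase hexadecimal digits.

E9

XOR the bytes together:
  start with 0xB8
  0xB8 ⊕ 0x62 = 0xDA
  0xDA ⊕ 0xB2 = 0x68
  0x68 ⊕ 0xD2 = 0xBA
  0xBA ⊕ 0x53 = 0xE9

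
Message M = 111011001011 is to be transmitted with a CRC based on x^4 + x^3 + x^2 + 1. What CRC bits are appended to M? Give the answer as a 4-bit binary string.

0011

Append 4 zeros: 1110110010110000. Divide by 11101 (XOR where the leading bit is 1):
  pos 0: 11101 XOR 11101 = 00000
  pos 5: 10010 XOR 11101 = 01111
  pos 6: 11111 XOR 11101 = 00010
  pos 9: 10100 XOR 11101 = 01001
  pos 10: 10010 XOR 11101 = 01111
  pos 11: 11110 XOR 11101 = 00011
Remainder (last 4 bits) = 0011. This is the CRC / FCS.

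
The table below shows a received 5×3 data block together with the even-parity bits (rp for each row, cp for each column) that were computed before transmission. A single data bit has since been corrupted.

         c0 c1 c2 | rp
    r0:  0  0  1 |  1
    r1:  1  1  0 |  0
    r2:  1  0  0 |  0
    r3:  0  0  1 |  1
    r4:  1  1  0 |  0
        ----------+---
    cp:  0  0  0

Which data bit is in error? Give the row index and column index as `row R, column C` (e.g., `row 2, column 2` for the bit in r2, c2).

Recompute each row's even parity and compare to rp:
  r0: data parity 1, sent rp 1 → ok
  r1: data parity 0, sent rp 0 → ok
  r2: data parity 1, sent rp 0 → mismatch
  r3: data parity 1, sent rp 1 → ok
  r4: data parity 0, sent rp 0 → ok
Recompute each column's even parity and compare to cp:
  c0: data parity 1, sent cp 0 → mismatch
  c1: data parity 0, sent cp 0 → ok
  c2: data parity 0, sent cp 0 → ok
Exactly one row (r2) and one column (c0) fail → the flipped bit is at their intersection.

row 2, column 0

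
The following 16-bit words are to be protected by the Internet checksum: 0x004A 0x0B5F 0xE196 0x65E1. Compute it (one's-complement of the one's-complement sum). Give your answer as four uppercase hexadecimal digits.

ACDE

One's-complement addition (fold any carry out of bit 15 back into bit 0):
  0x004A + 0x0B5F = 0x00BA9
  0x0BA9 + 0xE196 = 0x0ED3F
  0xED3F + 0x65E1 = 0x15320 → wrap carry → 0x5321
One's-complement sum = 0x5321.
Checksum = ~0x5321 & 0xFFFF = 0xACDE.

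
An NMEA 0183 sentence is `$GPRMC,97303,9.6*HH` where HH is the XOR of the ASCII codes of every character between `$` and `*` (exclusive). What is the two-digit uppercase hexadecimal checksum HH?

XOR the ASCII codes of the payload characters:
  'G' = 0x47 → acc = 0x47
  'P' = 0x50 → acc = 0x17
  'R' = 0x52 → acc = 0x45
  'M' = 0x4D → acc = 0x08
  'C' = 0x43 → acc = 0x4B
  ',' = 0x2C → acc = 0x67
  '9' = 0x39 → acc = 0x5E
  '7' = 0x37 → acc = 0x69
  '3' = 0x33 → acc = 0x5A
  '0' = 0x30 → acc = 0x6A
  '3' = 0x33 → acc = 0x59
  ',' = 0x2C → acc = 0x75
  '9' = 0x39 → acc = 0x4C
  '.' = 0x2E → acc = 0x62
  '6' = 0x36 → acc = 0x54
Checksum = 0x54.

54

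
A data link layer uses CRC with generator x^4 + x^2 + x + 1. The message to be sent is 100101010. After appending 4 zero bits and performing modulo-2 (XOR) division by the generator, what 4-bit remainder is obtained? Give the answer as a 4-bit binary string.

Append 4 zeros: 1001010100000. Divide by 10111 (XOR where the leading bit is 1):
  pos 0: 10010 XOR 10111 = 00101
  pos 2: 10110 XOR 10111 = 00001
  pos 6: 11000 XOR 10111 = 01111
  pos 7: 11110 XOR 10111 = 01001
  pos 8: 10010 XOR 10111 = 00101
Remainder (last 4 bits) = 0101. This is the CRC / FCS.

0101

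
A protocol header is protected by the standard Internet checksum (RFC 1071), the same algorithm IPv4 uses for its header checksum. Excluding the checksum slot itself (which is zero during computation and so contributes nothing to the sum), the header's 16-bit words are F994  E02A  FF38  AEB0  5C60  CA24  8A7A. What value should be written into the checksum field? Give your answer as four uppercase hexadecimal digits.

One's-complement addition (fold any carry out of bit 15 back into bit 0):
  0xF994 + 0xE02A = 0x1D9BE → wrap carry → 0xD9BF
  0xD9BF + 0xFF38 = 0x1D8F7 → wrap carry → 0xD8F8
  0xD8F8 + 0xAEB0 = 0x187A8 → wrap carry → 0x87A9
  0x87A9 + 0x5C60 = 0x0E409
  0xE409 + 0xCA24 = 0x1AE2D → wrap carry → 0xAE2E
  0xAE2E + 0x8A7A = 0x138A8 → wrap carry → 0x38A9
One's-complement sum = 0x38A9.
Checksum = ~0x38A9 & 0xFFFF = 0xC756.

C756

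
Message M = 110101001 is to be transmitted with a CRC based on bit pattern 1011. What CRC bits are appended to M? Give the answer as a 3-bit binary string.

Append 3 zeros: 110101001000. Divide by 1011 (XOR where the leading bit is 1):
  pos 0: 1101 XOR 1011 = 0110
  pos 1: 1100 XOR 1011 = 0111
  pos 2: 1111 XOR 1011 = 0100
  pos 3: 1000 XOR 1011 = 0011
  pos 5: 1101 XOR 1011 = 0110
  pos 6: 1100 XOR 1011 = 0111
  pos 7: 1110 XOR 1011 = 0101
  pos 8: 1010 XOR 1011 = 0001
Remainder (last 3 bits) = 001. This is the CRC / FCS.

001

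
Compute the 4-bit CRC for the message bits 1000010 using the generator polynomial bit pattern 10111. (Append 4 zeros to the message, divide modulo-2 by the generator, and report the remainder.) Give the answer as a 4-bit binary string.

0110

Append 4 zeros: 10000100000. Divide by 10111 (XOR where the leading bit is 1):
  pos 0: 10000 XOR 10111 = 00111
  pos 2: 11110 XOR 10111 = 01001
  pos 3: 10010 XOR 10111 = 00101
  pos 5: 10100 XOR 10111 = 00011
Remainder (last 4 bits) = 0110. This is the CRC / FCS.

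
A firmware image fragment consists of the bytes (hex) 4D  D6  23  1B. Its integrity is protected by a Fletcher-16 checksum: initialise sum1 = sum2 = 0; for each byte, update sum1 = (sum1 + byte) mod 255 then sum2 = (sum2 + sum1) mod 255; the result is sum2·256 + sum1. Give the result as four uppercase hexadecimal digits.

1B62

Running sums (mod 255):
  after byte 0 (4D): sum1=77, sum2=77
  after byte 1 (D6): sum1=36, sum2=113
  after byte 2 (23): sum1=71, sum2=184
  after byte 3 (1B): sum1=98, sum2=27
Checksum = sum2·256 + sum1 = 27·256 + 98 = 7010 = 0x1B62.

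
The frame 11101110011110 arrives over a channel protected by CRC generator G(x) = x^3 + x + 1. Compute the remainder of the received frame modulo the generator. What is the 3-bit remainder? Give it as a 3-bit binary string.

Modulo-2 division of 11101110011110 by 1011:
  pos 0: 1110 XOR 1011 = 0101
  pos 1: 1011 XOR 1011 = 0000
  pos 5: 1100 XOR 1011 = 0111
  pos 6: 1111 XOR 1011 = 0100
  pos 7: 1001 XOR 1011 = 0010
  pos 9: 1011 XOR 1011 = 0000
Remainder = 000 (zero — the frame passes the CRC check).

000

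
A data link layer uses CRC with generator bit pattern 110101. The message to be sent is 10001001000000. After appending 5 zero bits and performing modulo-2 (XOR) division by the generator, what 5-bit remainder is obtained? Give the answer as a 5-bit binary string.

Append 5 zeros: 1000100100000000000. Divide by 110101 (XOR where the leading bit is 1):
  pos 0: 100010 XOR 110101 = 010111
  pos 1: 101110 XOR 110101 = 011011
  pos 2: 110111 XOR 110101 = 000010
  pos 6: 100000 XOR 110101 = 010101
  pos 7: 101010 XOR 110101 = 011111
  pos 8: 111110 XOR 110101 = 001011
  pos 10: 101100 XOR 110101 = 011001
  pos 11: 110010 XOR 110101 = 000111
Remainder (last 5 bits) = 11100. This is the CRC / FCS.

11100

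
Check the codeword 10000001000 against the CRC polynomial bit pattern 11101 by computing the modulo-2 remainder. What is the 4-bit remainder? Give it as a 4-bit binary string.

Modulo-2 division of 10000001000 by 11101:
  pos 0: 10000 XOR 11101 = 01101
  pos 1: 11010 XOR 11101 = 00111
  pos 3: 11101 XOR 11101 = 00000
Remainder = 0000 (zero — the frame passes the CRC check).

0000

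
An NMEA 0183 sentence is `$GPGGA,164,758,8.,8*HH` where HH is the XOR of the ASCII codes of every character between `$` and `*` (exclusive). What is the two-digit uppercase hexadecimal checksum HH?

XOR the ASCII codes of the payload characters:
  'G' = 0x47 → acc = 0x47
  'P' = 0x50 → acc = 0x17
  'G' = 0x47 → acc = 0x50
  'G' = 0x47 → acc = 0x17
  'A' = 0x41 → acc = 0x56
  ',' = 0x2C → acc = 0x7A
  '1' = 0x31 → acc = 0x4B
  '6' = 0x36 → acc = 0x7D
  '4' = 0x34 → acc = 0x49
  ',' = 0x2C → acc = 0x65
  '7' = 0x37 → acc = 0x52
  '5' = 0x35 → acc = 0x67
  '8' = 0x38 → acc = 0x5F
  ',' = 0x2C → acc = 0x73
  '8' = 0x38 → acc = 0x4B
  '.' = 0x2E → acc = 0x65
  ',' = 0x2C → acc = 0x49
  '8' = 0x38 → acc = 0x71
Checksum = 0x71.

71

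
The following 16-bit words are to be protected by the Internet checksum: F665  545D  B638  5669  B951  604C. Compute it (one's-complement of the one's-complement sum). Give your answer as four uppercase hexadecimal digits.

One's-complement addition (fold any carry out of bit 15 back into bit 0):
  0xF665 + 0x545D = 0x14AC2 → wrap carry → 0x4AC3
  0x4AC3 + 0xB638 = 0x100FB → wrap carry → 0x00FC
  0x00FC + 0x5669 = 0x05765
  0x5765 + 0xB951 = 0x110B6 → wrap carry → 0x10B7
  0x10B7 + 0x604C = 0x07103
One's-complement sum = 0x7103.
Checksum = ~0x7103 & 0xFFFF = 0x8EFC.

8EFC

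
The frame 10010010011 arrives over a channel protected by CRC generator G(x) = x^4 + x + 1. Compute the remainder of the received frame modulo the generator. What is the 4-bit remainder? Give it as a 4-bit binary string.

1100

Modulo-2 division of 10010010011 by 10011:
  pos 0: 10010 XOR 10011 = 00001
  pos 4: 10100 XOR 10011 = 00111
  pos 6: 11111 XOR 10011 = 01100
Remainder = 1100 (nonzero — an error is detected).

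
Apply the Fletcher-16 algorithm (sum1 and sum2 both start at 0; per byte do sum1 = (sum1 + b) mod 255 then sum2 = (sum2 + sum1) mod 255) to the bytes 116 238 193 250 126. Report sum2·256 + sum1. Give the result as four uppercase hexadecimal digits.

Running sums (mod 255):
  after byte 0 (116): sum1=116, sum2=116
  after byte 1 (238): sum1=99, sum2=215
  after byte 2 (193): sum1=37, sum2=252
  after byte 3 (250): sum1=32, sum2=29
  after byte 4 (126): sum1=158, sum2=187
Checksum = sum2·256 + sum1 = 187·256 + 158 = 48030 = 0xBB9E.

BB9E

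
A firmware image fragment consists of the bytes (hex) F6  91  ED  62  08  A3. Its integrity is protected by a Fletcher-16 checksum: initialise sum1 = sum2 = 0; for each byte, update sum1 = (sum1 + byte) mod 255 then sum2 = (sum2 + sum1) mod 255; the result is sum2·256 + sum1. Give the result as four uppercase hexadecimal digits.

3484

Running sums (mod 255):
  after byte 0 (F6): sum1=246, sum2=246
  after byte 1 (91): sum1=136, sum2=127
  after byte 2 (ED): sum1=118, sum2=245
  after byte 3 (62): sum1=216, sum2=206
  after byte 4 (08): sum1=224, sum2=175
  after byte 5 (A3): sum1=132, sum2=52
Checksum = sum2·256 + sum1 = 52·256 + 132 = 13444 = 0x3484.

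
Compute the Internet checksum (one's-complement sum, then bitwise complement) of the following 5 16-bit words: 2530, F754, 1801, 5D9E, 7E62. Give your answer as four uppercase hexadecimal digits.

EF78

One's-complement addition (fold any carry out of bit 15 back into bit 0):
  0x2530 + 0xF754 = 0x11C84 → wrap carry → 0x1C85
  0x1C85 + 0x1801 = 0x03486
  0x3486 + 0x5D9E = 0x09224
  0x9224 + 0x7E62 = 0x11086 → wrap carry → 0x1087
One's-complement sum = 0x1087.
Checksum = ~0x1087 & 0xFFFF = 0xEF78.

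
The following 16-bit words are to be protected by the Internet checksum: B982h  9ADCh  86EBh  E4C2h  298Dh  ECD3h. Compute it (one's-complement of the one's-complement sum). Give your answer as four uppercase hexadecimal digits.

2991

One's-complement addition (fold any carry out of bit 15 back into bit 0):
  0xB982 + 0x9ADC = 0x1545E → wrap carry → 0x545F
  0x545F + 0x86EB = 0x0DB4A
  0xDB4A + 0xE4C2 = 0x1C00C → wrap carry → 0xC00D
  0xC00D + 0x298D = 0x0E99A
  0xE99A + 0xECD3 = 0x1D66D → wrap carry → 0xD66E
One's-complement sum = 0xD66E.
Checksum = ~0xD66E & 0xFFFF = 0x2991.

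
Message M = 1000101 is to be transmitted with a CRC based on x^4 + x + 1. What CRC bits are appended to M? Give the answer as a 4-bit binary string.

1000

Append 4 zeros: 10001010000. Divide by 10011 (XOR where the leading bit is 1):
  pos 0: 10001 XOR 10011 = 00010
  pos 3: 10010 XOR 10011 = 00001
Remainder (last 4 bits) = 1000. This is the CRC / FCS.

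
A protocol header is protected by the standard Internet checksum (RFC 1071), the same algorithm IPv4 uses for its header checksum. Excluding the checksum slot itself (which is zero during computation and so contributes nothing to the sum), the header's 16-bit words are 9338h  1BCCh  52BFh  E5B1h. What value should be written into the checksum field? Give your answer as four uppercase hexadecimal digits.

188A

One's-complement addition (fold any carry out of bit 15 back into bit 0):
  0x9338 + 0x1BCC = 0x0AF04
  0xAF04 + 0x52BF = 0x101C3 → wrap carry → 0x01C4
  0x01C4 + 0xE5B1 = 0x0E775
One's-complement sum = 0xE775.
Checksum = ~0xE775 & 0xFFFF = 0x188A.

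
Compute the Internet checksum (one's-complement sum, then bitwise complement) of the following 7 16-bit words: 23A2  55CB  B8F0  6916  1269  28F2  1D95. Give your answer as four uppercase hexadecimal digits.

0B9B

One's-complement addition (fold any carry out of bit 15 back into bit 0):
  0x23A2 + 0x55CB = 0x0796D
  0x796D + 0xB8F0 = 0x1325D → wrap carry → 0x325E
  0x325E + 0x6916 = 0x09B74
  0x9B74 + 0x1269 = 0x0ADDD
  0xADDD + 0x28F2 = 0x0D6CF
  0xD6CF + 0x1D95 = 0x0F464
One's-complement sum = 0xF464.
Checksum = ~0xF464 & 0xFFFF = 0x0B9B.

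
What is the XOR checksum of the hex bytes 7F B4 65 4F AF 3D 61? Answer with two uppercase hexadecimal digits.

XOR the bytes together:
  start with 0x7F
  0x7F ⊕ 0xB4 = 0xCB
  0xCB ⊕ 0x65 = 0xAE
  0xAE ⊕ 0x4F = 0xE1
  0xE1 ⊕ 0xAF = 0x4E
  0x4E ⊕ 0x3D = 0x73
  0x73 ⊕ 0x61 = 0x12

12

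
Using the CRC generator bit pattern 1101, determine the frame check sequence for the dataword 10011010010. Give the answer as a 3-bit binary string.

Append 3 zeros: 10011010010000. Divide by 1101 (XOR where the leading bit is 1):
  pos 0: 1001 XOR 1101 = 0100
  pos 1: 1001 XOR 1101 = 0100
  pos 2: 1000 XOR 1101 = 0101
  pos 3: 1011 XOR 1101 = 0110
  pos 4: 1100 XOR 1101 = 0001
  pos 7: 1010 XOR 1101 = 0111
  pos 8: 1110 XOR 1101 = 0011
  pos 10: 1100 XOR 1101 = 0001
Remainder (last 3 bits) = 001. This is the CRC / FCS.

001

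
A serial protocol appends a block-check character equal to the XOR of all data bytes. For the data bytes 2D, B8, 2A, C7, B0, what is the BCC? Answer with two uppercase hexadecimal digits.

C8

XOR the bytes together:
  start with 0x2D
  0x2D ⊕ 0xB8 = 0x95
  0x95 ⊕ 0x2A = 0xBF
  0xBF ⊕ 0xC7 = 0x78
  0x78 ⊕ 0xB0 = 0xC8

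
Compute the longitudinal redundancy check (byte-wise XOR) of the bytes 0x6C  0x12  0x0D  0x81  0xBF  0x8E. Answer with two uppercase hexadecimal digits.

C3

XOR the bytes together:
  start with 0x6C
  0x6C ⊕ 0x12 = 0x7E
  0x7E ⊕ 0x0D = 0x73
  0x73 ⊕ 0x81 = 0xF2
  0xF2 ⊕ 0xBF = 0x4D
  0x4D ⊕ 0x8E = 0xC3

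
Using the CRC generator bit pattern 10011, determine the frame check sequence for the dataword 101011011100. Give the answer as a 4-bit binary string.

Append 4 zeros: 1010110111000000. Divide by 10011 (XOR where the leading bit is 1):
  pos 0: 10101 XOR 10011 = 00110
  pos 2: 11010 XOR 10011 = 01001
  pos 3: 10011 XOR 10011 = 00000
  pos 8: 11000 XOR 10011 = 01011
  pos 9: 10110 XOR 10011 = 00101
  pos 11: 10100 XOR 10011 = 00111
Remainder (last 4 bits) = 0111. This is the CRC / FCS.

0111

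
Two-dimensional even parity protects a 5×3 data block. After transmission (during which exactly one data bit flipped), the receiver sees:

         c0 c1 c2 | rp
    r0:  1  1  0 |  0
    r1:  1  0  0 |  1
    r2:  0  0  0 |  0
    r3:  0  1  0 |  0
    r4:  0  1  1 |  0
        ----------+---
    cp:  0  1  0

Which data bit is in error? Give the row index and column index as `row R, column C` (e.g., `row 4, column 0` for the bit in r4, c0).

Recompute each row's even parity and compare to rp:
  r0: data parity 0, sent rp 0 → ok
  r1: data parity 1, sent rp 1 → ok
  r2: data parity 0, sent rp 0 → ok
  r3: data parity 1, sent rp 0 → mismatch
  r4: data parity 0, sent rp 0 → ok
Recompute each column's even parity and compare to cp:
  c0: data parity 0, sent cp 0 → ok
  c1: data parity 1, sent cp 1 → ok
  c2: data parity 1, sent cp 0 → mismatch
Exactly one row (r3) and one column (c2) fail → the flipped bit is at their intersection.

row 3, column 2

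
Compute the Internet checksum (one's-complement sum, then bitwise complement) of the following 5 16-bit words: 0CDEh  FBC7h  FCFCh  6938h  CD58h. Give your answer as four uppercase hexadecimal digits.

C3CB

One's-complement addition (fold any carry out of bit 15 back into bit 0):
  0x0CDE + 0xFBC7 = 0x108A5 → wrap carry → 0x08A6
  0x08A6 + 0xFCFC = 0x105A2 → wrap carry → 0x05A3
  0x05A3 + 0x6938 = 0x06EDB
  0x6EDB + 0xCD58 = 0x13C33 → wrap carry → 0x3C34
One's-complement sum = 0x3C34.
Checksum = ~0x3C34 & 0xFFFF = 0xC3CB.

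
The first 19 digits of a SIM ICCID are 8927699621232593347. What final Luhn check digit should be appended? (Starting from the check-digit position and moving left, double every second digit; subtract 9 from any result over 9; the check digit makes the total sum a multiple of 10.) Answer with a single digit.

8

Partial digits right→left: 7 4 3 3 9 5 2 3 2 1 2 6 9 9 6 7 2 9 8
Double every second digit counting from the check-digit position (so the 1st, 3rd, 5th, ... of the partial from the right).
  doubled (with −9 where >9): 5 6 9 4 4 4 9 3 4 7 → sum 55
  kept as-is: 4 3 5 3 1 6 9 7 9 → sum 47
Total = 55 + 47 = 102.
Check digit = (10 − (102 mod 10)) mod 10 = 8.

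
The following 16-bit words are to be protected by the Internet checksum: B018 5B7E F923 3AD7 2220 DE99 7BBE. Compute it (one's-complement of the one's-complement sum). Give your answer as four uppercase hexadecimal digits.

43F5

One's-complement addition (fold any carry out of bit 15 back into bit 0):
  0xB018 + 0x5B7E = 0x10B96 → wrap carry → 0x0B97
  0x0B97 + 0xF923 = 0x104BA → wrap carry → 0x04BB
  0x04BB + 0x3AD7 = 0x03F92
  0x3F92 + 0x2220 = 0x061B2
  0x61B2 + 0xDE99 = 0x1404B → wrap carry → 0x404C
  0x404C + 0x7BBE = 0x0BC0A
One's-complement sum = 0xBC0A.
Checksum = ~0xBC0A & 0xFFFF = 0x43F5.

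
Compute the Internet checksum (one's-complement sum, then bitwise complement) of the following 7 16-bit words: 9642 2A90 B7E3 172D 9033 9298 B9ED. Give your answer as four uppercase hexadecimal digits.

One's-complement addition (fold any carry out of bit 15 back into bit 0):
  0x9642 + 0x2A90 = 0x0C0D2
  0xC0D2 + 0xB7E3 = 0x178B5 → wrap carry → 0x78B6
  0x78B6 + 0x172D = 0x08FE3
  0x8FE3 + 0x9033 = 0x12016 → wrap carry → 0x2017
  0x2017 + 0x9298 = 0x0B2AF
  0xB2AF + 0xB9ED = 0x16C9C → wrap carry → 0x6C9D
One's-complement sum = 0x6C9D.
Checksum = ~0x6C9D & 0xFFFF = 0x9362.

9362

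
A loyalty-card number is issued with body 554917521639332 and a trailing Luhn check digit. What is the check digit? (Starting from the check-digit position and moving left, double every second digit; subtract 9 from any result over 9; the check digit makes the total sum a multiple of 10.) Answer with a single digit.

9

Partial digits right→left: 2 3 3 9 3 6 1 2 5 7 1 9 4 5 5
Double every second digit counting from the check-digit position (so the 1st, 3rd, 5th, ... of the partial from the right).
  doubled (with −9 where >9): 4 6 6 2 1 2 8 1 → sum 30
  kept as-is: 3 9 6 2 7 9 5 → sum 41
Total = 30 + 41 = 71.
Check digit = (10 − (71 mod 10)) mod 10 = 9.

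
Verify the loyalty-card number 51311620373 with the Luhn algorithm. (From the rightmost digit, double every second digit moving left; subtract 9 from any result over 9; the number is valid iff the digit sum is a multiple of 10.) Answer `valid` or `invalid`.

From the right, keep odd positions and double even positions (subtract 9 from any doubled value over 9):
  doubled (positions 2,4,...): 5 0 3 2 2 → sum 12
  kept (positions 1,3,...): 3 3 2 1 3 5 → sum 17
Total = 29.
29 mod 10 = 9, so the number is invalid.

invalid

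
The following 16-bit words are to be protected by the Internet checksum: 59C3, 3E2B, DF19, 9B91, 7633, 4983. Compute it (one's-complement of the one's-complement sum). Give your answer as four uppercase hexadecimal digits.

2DAF

One's-complement addition (fold any carry out of bit 15 back into bit 0):
  0x59C3 + 0x3E2B = 0x097EE
  0x97EE + 0xDF19 = 0x17707 → wrap carry → 0x7708
  0x7708 + 0x9B91 = 0x11299 → wrap carry → 0x129A
  0x129A + 0x7633 = 0x088CD
  0x88CD + 0x4983 = 0x0D250
One's-complement sum = 0xD250.
Checksum = ~0xD250 & 0xFFFF = 0x2DAF.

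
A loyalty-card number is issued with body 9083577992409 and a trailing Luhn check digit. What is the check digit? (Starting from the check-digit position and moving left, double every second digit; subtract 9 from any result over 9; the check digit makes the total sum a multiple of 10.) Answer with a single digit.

Partial digits right→left: 9 0 4 2 9 9 7 7 5 3 8 0 9
Double every second digit counting from the check-digit position (so the 1st, 3rd, 5th, ... of the partial from the right).
  doubled (with −9 where >9): 9 8 9 5 1 7 9 → sum 48
  kept as-is: 0 2 9 7 3 0 → sum 21
Total = 48 + 21 = 69.
Check digit = (10 − (69 mod 10)) mod 10 = 1.

1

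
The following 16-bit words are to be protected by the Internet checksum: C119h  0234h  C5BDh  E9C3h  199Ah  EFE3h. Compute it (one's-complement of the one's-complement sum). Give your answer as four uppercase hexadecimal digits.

83B2

One's-complement addition (fold any carry out of bit 15 back into bit 0):
  0xC119 + 0x0234 = 0x0C34D
  0xC34D + 0xC5BD = 0x1890A → wrap carry → 0x890B
  0x890B + 0xE9C3 = 0x172CE → wrap carry → 0x72CF
  0x72CF + 0x199A = 0x08C69
  0x8C69 + 0xEFE3 = 0x17C4C → wrap carry → 0x7C4D
One's-complement sum = 0x7C4D.
Checksum = ~0x7C4D & 0xFFFF = 0x83B2.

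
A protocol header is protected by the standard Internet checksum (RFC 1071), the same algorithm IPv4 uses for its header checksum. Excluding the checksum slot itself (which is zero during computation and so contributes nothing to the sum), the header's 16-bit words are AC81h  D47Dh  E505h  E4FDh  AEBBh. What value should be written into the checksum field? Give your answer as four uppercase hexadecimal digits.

One's-complement addition (fold any carry out of bit 15 back into bit 0):
  0xAC81 + 0xD47D = 0x180FE → wrap carry → 0x80FF
  0x80FF + 0xE505 = 0x16604 → wrap carry → 0x6605
  0x6605 + 0xE4FD = 0x14B02 → wrap carry → 0x4B03
  0x4B03 + 0xAEBB = 0x0F9BE
One's-complement sum = 0xF9BE.
Checksum = ~0xF9BE & 0xFFFF = 0x0641.

0641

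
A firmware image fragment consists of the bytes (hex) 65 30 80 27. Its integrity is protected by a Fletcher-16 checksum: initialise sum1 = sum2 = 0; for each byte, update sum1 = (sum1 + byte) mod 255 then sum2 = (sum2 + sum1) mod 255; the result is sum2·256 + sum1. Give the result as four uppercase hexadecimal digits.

4E3D

Running sums (mod 255):
  after byte 0 (65): sum1=101, sum2=101
  after byte 1 (30): sum1=149, sum2=250
  after byte 2 (80): sum1=22, sum2=17
  after byte 3 (27): sum1=61, sum2=78
Checksum = sum2·256 + sum1 = 78·256 + 61 = 20029 = 0x4E3D.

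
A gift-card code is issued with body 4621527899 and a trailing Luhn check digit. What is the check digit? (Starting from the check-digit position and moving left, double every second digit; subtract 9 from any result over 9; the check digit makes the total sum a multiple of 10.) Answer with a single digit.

Partial digits right→left: 9 9 8 7 2 5 1 2 6 4
Double every second digit counting from the check-digit position (so the 1st, 3rd, 5th, ... of the partial from the right).
  doubled (with −9 where >9): 9 7 4 2 3 → sum 25
  kept as-is: 9 7 5 2 4 → sum 27
Total = 25 + 27 = 52.
Check digit = (10 − (52 mod 10)) mod 10 = 8.

8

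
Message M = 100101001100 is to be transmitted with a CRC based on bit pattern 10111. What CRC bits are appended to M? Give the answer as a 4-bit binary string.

1110

Append 4 zeros: 1001010011000000. Divide by 10111 (XOR where the leading bit is 1):
  pos 0: 10010 XOR 10111 = 00101
  pos 2: 10110 XOR 10111 = 00001
  pos 6: 10110 XOR 10111 = 00001
  pos 10: 10000 XOR 10111 = 00111
Remainder (last 4 bits) = 1110. This is the CRC / FCS.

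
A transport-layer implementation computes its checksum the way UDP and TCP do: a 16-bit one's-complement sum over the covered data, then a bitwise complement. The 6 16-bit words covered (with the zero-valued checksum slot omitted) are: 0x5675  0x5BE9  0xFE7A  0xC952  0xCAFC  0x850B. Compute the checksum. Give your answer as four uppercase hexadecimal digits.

35CB

One's-complement addition (fold any carry out of bit 15 back into bit 0):
  0x5675 + 0x5BE9 = 0x0B25E
  0xB25E + 0xFE7A = 0x1B0D8 → wrap carry → 0xB0D9
  0xB0D9 + 0xC952 = 0x17A2B → wrap carry → 0x7A2C
  0x7A2C + 0xCAFC = 0x14528 → wrap carry → 0x4529
  0x4529 + 0x850B = 0x0CA34
One's-complement sum = 0xCA34.
Checksum = ~0xCA34 & 0xFFFF = 0x35CB.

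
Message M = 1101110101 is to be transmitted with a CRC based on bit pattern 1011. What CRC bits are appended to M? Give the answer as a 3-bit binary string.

010

Append 3 zeros: 1101110101000. Divide by 1011 (XOR where the leading bit is 1):
  pos 0: 1101 XOR 1011 = 0110
  pos 1: 1101 XOR 1011 = 0110
  pos 2: 1101 XOR 1011 = 0110
  pos 3: 1100 XOR 1011 = 0111
  pos 4: 1111 XOR 1011 = 0100
  pos 5: 1000 XOR 1011 = 0011
  pos 7: 1110 XOR 1011 = 0101
  pos 8: 1010 XOR 1011 = 0001
Remainder (last 3 bits) = 010. This is the CRC / FCS.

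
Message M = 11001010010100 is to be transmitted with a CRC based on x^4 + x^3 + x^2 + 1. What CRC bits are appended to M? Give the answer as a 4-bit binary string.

Append 4 zeros: 110010100101000000. Divide by 11101 (XOR where the leading bit is 1):
  pos 0: 11001 XOR 11101 = 00100
  pos 2: 10001 XOR 11101 = 01100
  pos 3: 11000 XOR 11101 = 00101
  pos 5: 10101 XOR 11101 = 01000
  pos 6: 10000 XOR 11101 = 01101
  pos 7: 11011 XOR 11101 = 00110
  pos 9: 11000 XOR 11101 = 00101
  pos 11: 10100 XOR 11101 = 01001
  pos 12: 10010 XOR 11101 = 01111
  pos 13: 11110 XOR 11101 = 00011
Remainder (last 4 bits) = 0011. This is the CRC / FCS.

0011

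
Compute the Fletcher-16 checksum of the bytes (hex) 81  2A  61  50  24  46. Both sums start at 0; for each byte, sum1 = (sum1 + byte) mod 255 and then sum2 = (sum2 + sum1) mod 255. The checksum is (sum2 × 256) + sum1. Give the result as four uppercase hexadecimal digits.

E0C7

Running sums (mod 255):
  after byte 0 (81): sum1=129, sum2=129
  after byte 1 (2A): sum1=171, sum2=45
  after byte 2 (61): sum1=13, sum2=58
  after byte 3 (50): sum1=93, sum2=151
  after byte 4 (24): sum1=129, sum2=25
  after byte 5 (46): sum1=199, sum2=224
Checksum = sum2·256 + sum1 = 224·256 + 199 = 57543 = 0xE0C7.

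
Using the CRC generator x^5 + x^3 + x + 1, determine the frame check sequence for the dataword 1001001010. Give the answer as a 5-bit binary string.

Append 5 zeros: 100100101000000. Divide by 101011 (XOR where the leading bit is 1):
  pos 0: 100100 XOR 101011 = 001111
  pos 2: 111110 XOR 101011 = 010101
  pos 3: 101011 XOR 101011 = 000000
Remainder (last 5 bits) = 00000. This is the CRC / FCS.

00000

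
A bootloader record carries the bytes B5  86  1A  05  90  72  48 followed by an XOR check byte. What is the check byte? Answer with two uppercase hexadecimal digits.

86

XOR the bytes together:
  start with 0xB5
  0xB5 ⊕ 0x86 = 0x33
  0x33 ⊕ 0x1A = 0x29
  0x29 ⊕ 0x05 = 0x2C
  0x2C ⊕ 0x90 = 0xBC
  0xBC ⊕ 0x72 = 0xCE
  0xCE ⊕ 0x48 = 0x86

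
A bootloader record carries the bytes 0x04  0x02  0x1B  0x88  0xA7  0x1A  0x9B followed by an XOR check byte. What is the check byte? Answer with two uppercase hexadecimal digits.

B3

XOR the bytes together:
  start with 0x04
  0x04 ⊕ 0x02 = 0x06
  0x06 ⊕ 0x1B = 0x1D
  0x1D ⊕ 0x88 = 0x95
  0x95 ⊕ 0xA7 = 0x32
  0x32 ⊕ 0x1A = 0x28
  0x28 ⊕ 0x9B = 0xB3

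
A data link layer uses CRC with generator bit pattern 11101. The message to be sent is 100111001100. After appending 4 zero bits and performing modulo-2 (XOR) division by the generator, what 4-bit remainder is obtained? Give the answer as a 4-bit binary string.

1111

Append 4 zeros: 1001110011000000. Divide by 11101 (XOR where the leading bit is 1):
  pos 0: 10011 XOR 11101 = 01110
  pos 1: 11101 XOR 11101 = 00000
  pos 8: 11000 XOR 11101 = 00101
  pos 10: 10100 XOR 11101 = 01001
  pos 11: 10010 XOR 11101 = 01111
Remainder (last 4 bits) = 1111. This is the CRC / FCS.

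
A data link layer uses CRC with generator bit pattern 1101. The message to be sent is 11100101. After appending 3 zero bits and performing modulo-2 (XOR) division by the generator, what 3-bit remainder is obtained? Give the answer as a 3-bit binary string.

101

Append 3 zeros: 11100101000. Divide by 1101 (XOR where the leading bit is 1):
  pos 0: 1110 XOR 1101 = 0011
  pos 2: 1101 XOR 1101 = 0000
  pos 7: 1000 XOR 1101 = 0101
Remainder (last 3 bits) = 101. This is the CRC / FCS.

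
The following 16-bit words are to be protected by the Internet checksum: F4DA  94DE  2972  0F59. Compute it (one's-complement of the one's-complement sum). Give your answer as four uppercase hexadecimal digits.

One's-complement addition (fold any carry out of bit 15 back into bit 0):
  0xF4DA + 0x94DE = 0x189B8 → wrap carry → 0x89B9
  0x89B9 + 0x2972 = 0x0B32B
  0xB32B + 0x0F59 = 0x0C284
One's-complement sum = 0xC284.
Checksum = ~0xC284 & 0xFFFF = 0x3D7B.

3D7B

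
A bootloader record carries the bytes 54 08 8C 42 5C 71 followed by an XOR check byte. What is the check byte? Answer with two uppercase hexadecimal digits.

BF

XOR the bytes together:
  start with 0x54
  0x54 ⊕ 0x08 = 0x5C
  0x5C ⊕ 0x8C = 0xD0
  0xD0 ⊕ 0x42 = 0x92
  0x92 ⊕ 0x5C = 0xCE
  0xCE ⊕ 0x71 = 0xBF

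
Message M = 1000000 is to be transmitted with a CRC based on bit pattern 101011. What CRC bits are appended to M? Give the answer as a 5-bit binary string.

01101

Append 5 zeros: 100000000000. Divide by 101011 (XOR where the leading bit is 1):
  pos 0: 100000 XOR 101011 = 001011
  pos 2: 101100 XOR 101011 = 000111
  pos 5: 111000 XOR 101011 = 010011
  pos 6: 100110 XOR 101011 = 001101
Remainder (last 5 bits) = 01101. This is the CRC / FCS.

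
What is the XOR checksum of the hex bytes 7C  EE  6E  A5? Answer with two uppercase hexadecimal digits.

XOR the bytes together:
  start with 0x7C
  0x7C ⊕ 0xEE = 0x92
  0x92 ⊕ 0x6E = 0xFC
  0xFC ⊕ 0xA5 = 0x59

59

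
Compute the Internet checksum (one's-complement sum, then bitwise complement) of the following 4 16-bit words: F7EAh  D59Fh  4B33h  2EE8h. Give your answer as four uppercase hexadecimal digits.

One's-complement addition (fold any carry out of bit 15 back into bit 0):
  0xF7EA + 0xD59F = 0x1CD89 → wrap carry → 0xCD8A
  0xCD8A + 0x4B33 = 0x118BD → wrap carry → 0x18BE
  0x18BE + 0x2EE8 = 0x047A6
One's-complement sum = 0x47A6.
Checksum = ~0x47A6 & 0xFFFF = 0xB859.

B859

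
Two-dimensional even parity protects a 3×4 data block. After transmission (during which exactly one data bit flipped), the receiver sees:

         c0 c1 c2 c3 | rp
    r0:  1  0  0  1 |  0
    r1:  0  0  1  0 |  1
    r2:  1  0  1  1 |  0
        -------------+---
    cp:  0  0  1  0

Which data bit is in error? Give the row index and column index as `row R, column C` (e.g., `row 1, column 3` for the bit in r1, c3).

row 2, column 2

Recompute each row's even parity and compare to rp:
  r0: data parity 0, sent rp 0 → ok
  r1: data parity 1, sent rp 1 → ok
  r2: data parity 1, sent rp 0 → mismatch
Recompute each column's even parity and compare to cp:
  c0: data parity 0, sent cp 0 → ok
  c1: data parity 0, sent cp 0 → ok
  c2: data parity 0, sent cp 1 → mismatch
  c3: data parity 0, sent cp 0 → ok
Exactly one row (r2) and one column (c2) fail → the flipped bit is at their intersection.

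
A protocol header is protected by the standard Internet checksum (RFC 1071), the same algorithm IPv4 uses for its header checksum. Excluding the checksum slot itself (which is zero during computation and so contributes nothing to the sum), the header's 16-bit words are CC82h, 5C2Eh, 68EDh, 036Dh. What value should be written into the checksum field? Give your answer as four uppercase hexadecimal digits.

6AF4

One's-complement addition (fold any carry out of bit 15 back into bit 0):
  0xCC82 + 0x5C2E = 0x128B0 → wrap carry → 0x28B1
  0x28B1 + 0x68ED = 0x0919E
  0x919E + 0x036D = 0x0950B
One's-complement sum = 0x950B.
Checksum = ~0x950B & 0xFFFF = 0x6AF4.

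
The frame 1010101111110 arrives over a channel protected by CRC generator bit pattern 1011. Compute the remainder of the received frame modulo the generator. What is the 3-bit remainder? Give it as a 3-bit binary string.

Modulo-2 division of 1010101111110 by 1011:
  pos 0: 1010 XOR 1011 = 0001
  pos 3: 1101 XOR 1011 = 0110
  pos 4: 1101 XOR 1011 = 0110
  pos 5: 1101 XOR 1011 = 0110
  pos 6: 1101 XOR 1011 = 0110
  pos 7: 1101 XOR 1011 = 0110
  pos 8: 1101 XOR 1011 = 0110
  pos 9: 1100 XOR 1011 = 0111
Remainder = 111 (nonzero — an error is detected).

111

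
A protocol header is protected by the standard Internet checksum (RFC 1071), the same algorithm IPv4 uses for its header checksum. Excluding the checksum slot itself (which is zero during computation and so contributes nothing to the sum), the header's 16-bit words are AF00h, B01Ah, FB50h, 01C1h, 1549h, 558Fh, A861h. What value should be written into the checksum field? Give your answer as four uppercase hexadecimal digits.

One's-complement addition (fold any carry out of bit 15 back into bit 0):
  0xAF00 + 0xB01A = 0x15F1A → wrap carry → 0x5F1B
  0x5F1B + 0xFB50 = 0x15A6B → wrap carry → 0x5A6C
  0x5A6C + 0x01C1 = 0x05C2D
  0x5C2D + 0x1549 = 0x07176
  0x7176 + 0x558F = 0x0C705
  0xC705 + 0xA861 = 0x16F66 → wrap carry → 0x6F67
One's-complement sum = 0x6F67.
Checksum = ~0x6F67 & 0xFFFF = 0x9098.

9098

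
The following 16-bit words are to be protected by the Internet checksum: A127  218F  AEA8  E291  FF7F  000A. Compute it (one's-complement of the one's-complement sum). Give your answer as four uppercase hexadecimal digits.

AC84

One's-complement addition (fold any carry out of bit 15 back into bit 0):
  0xA127 + 0x218F = 0x0C2B6
  0xC2B6 + 0xAEA8 = 0x1715E → wrap carry → 0x715F
  0x715F + 0xE291 = 0x153F0 → wrap carry → 0x53F1
  0x53F1 + 0xFF7F = 0x15370 → wrap carry → 0x5371
  0x5371 + 0x000A = 0x0537B
One's-complement sum = 0x537B.
Checksum = ~0x537B & 0xFFFF = 0xAC84.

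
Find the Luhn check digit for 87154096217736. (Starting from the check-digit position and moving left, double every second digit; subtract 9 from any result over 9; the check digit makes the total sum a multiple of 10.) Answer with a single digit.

Partial digits right→left: 6 3 7 7 1 2 6 9 0 4 5 1 7 8
Double every second digit counting from the check-digit position (so the 1st, 3rd, 5th, ... of the partial from the right).
  doubled (with −9 where >9): 3 5 2 3 0 1 5 → sum 19
  kept as-is: 3 7 2 9 4 1 8 → sum 34
Total = 19 + 34 = 53.
Check digit = (10 − (53 mod 10)) mod 10 = 7.

7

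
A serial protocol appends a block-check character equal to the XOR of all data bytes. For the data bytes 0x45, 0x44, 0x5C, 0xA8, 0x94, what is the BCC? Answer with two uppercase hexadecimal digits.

XOR the bytes together:
  start with 0x45
  0x45 ⊕ 0x44 = 0x01
  0x01 ⊕ 0x5C = 0x5D
  0x5D ⊕ 0xA8 = 0xF5
  0xF5 ⊕ 0x94 = 0x61

61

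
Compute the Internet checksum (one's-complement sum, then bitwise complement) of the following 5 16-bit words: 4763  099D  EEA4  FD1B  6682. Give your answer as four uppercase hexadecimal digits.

5CBC

One's-complement addition (fold any carry out of bit 15 back into bit 0):
  0x4763 + 0x099D = 0x05100
  0x5100 + 0xEEA4 = 0x13FA4 → wrap carry → 0x3FA5
  0x3FA5 + 0xFD1B = 0x13CC0 → wrap carry → 0x3CC1
  0x3CC1 + 0x6682 = 0x0A343
One's-complement sum = 0xA343.
Checksum = ~0xA343 & 0xFFFF = 0x5CBC.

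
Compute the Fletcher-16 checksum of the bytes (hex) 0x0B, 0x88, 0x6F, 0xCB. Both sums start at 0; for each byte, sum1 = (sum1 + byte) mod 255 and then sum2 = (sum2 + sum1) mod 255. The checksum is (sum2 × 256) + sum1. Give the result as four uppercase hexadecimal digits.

Running sums (mod 255):
  after byte 0 (0x0B): sum1=11, sum2=11
  after byte 1 (0x88): sum1=147, sum2=158
  after byte 2 (0x6F): sum1=3, sum2=161
  after byte 3 (0xCB): sum1=206, sum2=112
Checksum = sum2·256 + sum1 = 112·256 + 206 = 28878 = 0x70CE.

70CE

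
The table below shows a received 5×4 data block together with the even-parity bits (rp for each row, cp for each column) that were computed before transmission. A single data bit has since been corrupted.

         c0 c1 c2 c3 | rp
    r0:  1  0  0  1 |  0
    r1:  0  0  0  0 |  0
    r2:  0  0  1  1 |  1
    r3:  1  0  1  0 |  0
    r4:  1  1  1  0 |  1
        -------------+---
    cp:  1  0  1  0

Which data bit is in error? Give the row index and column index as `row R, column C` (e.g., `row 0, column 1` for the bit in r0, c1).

row 2, column 1

Recompute each row's even parity and compare to rp:
  r0: data parity 0, sent rp 0 → ok
  r1: data parity 0, sent rp 0 → ok
  r2: data parity 0, sent rp 1 → mismatch
  r3: data parity 0, sent rp 0 → ok
  r4: data parity 1, sent rp 1 → ok
Recompute each column's even parity and compare to cp:
  c0: data parity 1, sent cp 1 → ok
  c1: data parity 1, sent cp 0 → mismatch
  c2: data parity 1, sent cp 1 → ok
  c3: data parity 0, sent cp 0 → ok
Exactly one row (r2) and one column (c1) fail → the flipped bit is at their intersection.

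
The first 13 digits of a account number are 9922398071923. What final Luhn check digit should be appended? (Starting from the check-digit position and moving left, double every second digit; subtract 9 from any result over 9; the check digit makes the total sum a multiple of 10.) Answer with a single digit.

1

Partial digits right→left: 3 2 9 1 7 0 8 9 3 2 2 9 9
Double every second digit counting from the check-digit position (so the 1st, 3rd, 5th, ... of the partial from the right).
  doubled (with −9 where >9): 6 9 5 7 6 4 9 → sum 46
  kept as-is: 2 1 0 9 2 9 → sum 23
Total = 46 + 23 = 69.
Check digit = (10 − (69 mod 10)) mod 10 = 1.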